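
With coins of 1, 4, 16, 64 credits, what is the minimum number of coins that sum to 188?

8

188 = 2×64 + 3×16 + 3×4
Total coins = 2 + 3 + 3 = 8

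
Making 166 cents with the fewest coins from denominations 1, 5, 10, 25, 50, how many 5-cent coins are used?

166 − 3×50→16 − 1×10→6 − 1×5→1 − 1×1→0
Count of 5: 1

1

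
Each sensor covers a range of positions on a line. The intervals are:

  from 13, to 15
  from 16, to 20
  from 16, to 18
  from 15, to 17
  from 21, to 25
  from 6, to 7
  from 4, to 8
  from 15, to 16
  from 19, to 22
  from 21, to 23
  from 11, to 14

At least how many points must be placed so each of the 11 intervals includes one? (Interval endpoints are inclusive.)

Process intervals by earliest right end; each time one isn't hit yet, stab at its right endpoint.
By right end: [6,7]  [4,8]  [11,14]  [13,15]  [15,16]  [15,17]  [16,18]  [16,20]  [19,22]  [21,23]  [21,25]
[6,7] uncovered → point at 7; [11,14] uncovered → point at 14; [15,16] uncovered → point at 16; [19,22] uncovered → point at 22.
Points: 7, 14, 16, 22 (4 total).

4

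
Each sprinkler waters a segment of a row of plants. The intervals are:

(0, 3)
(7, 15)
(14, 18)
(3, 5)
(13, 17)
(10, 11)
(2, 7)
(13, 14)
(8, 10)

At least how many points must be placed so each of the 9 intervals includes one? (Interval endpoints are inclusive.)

Sort by right endpoint; whenever an interval is uncovered, place a point at its right end.
Sorted: [0,3] [3,5] [2,7] [8,10] [10,11] [13,14] [7,15] [13,17] [14,18]
{[0,3],[3,5],[2,7]} hit by 3; {[8,10],[10,11]} hit by 10; {[13,14],[7,15],[13,17],[14,18]} hit by 14.
Points: 3, 10, 14 (3 total).

3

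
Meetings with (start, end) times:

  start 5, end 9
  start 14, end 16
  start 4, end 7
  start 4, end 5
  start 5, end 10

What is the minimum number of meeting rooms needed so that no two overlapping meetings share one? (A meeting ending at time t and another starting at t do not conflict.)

The answer is the maximum number of intervals overlapping at any instant.
Events (time:±→running): 4:+→1 4:+→2 5:-→1 5:+→2 5:+→3 … peak 3.

3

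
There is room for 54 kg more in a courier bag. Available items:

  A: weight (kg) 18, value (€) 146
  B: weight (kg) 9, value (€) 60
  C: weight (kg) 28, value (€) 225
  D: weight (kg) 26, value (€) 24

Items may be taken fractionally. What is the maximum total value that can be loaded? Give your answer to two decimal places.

Order: A (146/18=8.11) > C (225/28=8.04) > B (60/9=6.67) > D (24/26=0.92)
Fill: take A (18 @ 146) → take C (28 @ 225) → take 8/9 of B → 53.33; 54/54 used.
Total value = 424.33

424.33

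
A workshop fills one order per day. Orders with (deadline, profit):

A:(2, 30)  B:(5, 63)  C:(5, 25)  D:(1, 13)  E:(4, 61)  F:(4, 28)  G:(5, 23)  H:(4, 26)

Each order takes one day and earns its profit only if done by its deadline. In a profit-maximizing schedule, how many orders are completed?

5

Sort by profit descending; place each in the latest free slot ≤ its deadline.
By profit: B(d5,63), E(d4,61), A(d2,30), F(d4,28), H(d4,26), C(d5,25), G(d5,23), D(d1,13)
B→slot 5; E→slot 4; A→slot 2; F→slot 3; H→slot 1; C skipped; G skipped; D skipped.
5 of 8 scheduled.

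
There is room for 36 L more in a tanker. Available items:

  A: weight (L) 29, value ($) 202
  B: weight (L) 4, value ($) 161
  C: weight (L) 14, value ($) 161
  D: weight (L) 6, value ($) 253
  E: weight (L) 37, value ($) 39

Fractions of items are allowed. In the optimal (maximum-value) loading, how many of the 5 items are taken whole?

3

Sort by value per unit weight and fill in that order.
Ratios (sorted): D 42.17, B 40.25, C 11.50, A 6.97, E 1.05
take D (6 @ 253); take B (4 @ 161); take C (14 @ 161); take 12/29 of A → 83.59. Capacity used 36/36.
3 item(s) taken whole; one partial (take 12/29 of A).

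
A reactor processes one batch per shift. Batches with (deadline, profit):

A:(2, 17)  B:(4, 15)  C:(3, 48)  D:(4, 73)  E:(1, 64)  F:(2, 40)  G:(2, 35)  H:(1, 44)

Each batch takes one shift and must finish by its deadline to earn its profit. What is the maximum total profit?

Take jobs in profit order; each goes to the latest open slot no later than its deadline.
By profit: D(d4,73), E(d1,64), C(d3,48), H(d1,44), F(d2,40), G(d2,35), A(d2,17), B(d4,15)
D→slot 4; E→slot 1; C→slot 3; H skipped; F→slot 2; G skipped; A skipped; B skipped.
Profit = 64 + 40 + 48 + 73 = 225

225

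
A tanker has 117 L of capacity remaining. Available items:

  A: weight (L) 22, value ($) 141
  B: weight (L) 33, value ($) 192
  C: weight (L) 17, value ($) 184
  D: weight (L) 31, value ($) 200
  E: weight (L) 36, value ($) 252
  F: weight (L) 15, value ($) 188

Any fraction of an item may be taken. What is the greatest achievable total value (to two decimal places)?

939.36

Ratios (sorted): F 12.53, C 10.82, E 7.00, D 6.45, A 6.41, B 5.82
take F (15 @ 188); take C (17 @ 184); take E (36 @ 252); take D (31 @ 200); take 18/22 of A → 115.36. Capacity used 117/117.
Total value = 939.36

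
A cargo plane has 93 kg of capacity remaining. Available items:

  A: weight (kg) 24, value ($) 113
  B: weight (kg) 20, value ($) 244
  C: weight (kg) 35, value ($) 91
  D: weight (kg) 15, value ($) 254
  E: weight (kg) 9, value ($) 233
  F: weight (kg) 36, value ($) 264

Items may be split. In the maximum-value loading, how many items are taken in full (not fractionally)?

Greedy by value/weight ratio, highest first.
Order: E (233/9=25.89) > D (254/15=16.93) > B (244/20=12.20) > F (264/36=7.33) > A (113/24=4.71) > C (91/35=2.60)
Fill: take E (9 @ 233) → take D (15 @ 254) → take B (20 @ 244) → take F (36 @ 264) → take 13/24 of A → 61.21; 93/93 used.
4 item(s) taken whole; one partial (take 13/24 of A).

4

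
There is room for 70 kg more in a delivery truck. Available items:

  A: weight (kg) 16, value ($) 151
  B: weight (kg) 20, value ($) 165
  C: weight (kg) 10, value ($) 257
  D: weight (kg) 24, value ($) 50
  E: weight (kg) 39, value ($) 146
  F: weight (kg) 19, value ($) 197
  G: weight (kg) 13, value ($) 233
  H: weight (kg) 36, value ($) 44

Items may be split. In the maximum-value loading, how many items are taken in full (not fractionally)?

4

Sort by value per unit weight and fill in that order.
Ratios (sorted): C 25.70, G 17.92, F 10.37, A 9.44, B 8.25, E 3.74, D 2.08, H 1.22
take C (10 @ 257); take G (13 @ 233); take F (19 @ 197); take A (16 @ 151); take 12/20 of B → 99.00. Capacity used 70/70.
4 item(s) taken whole; one partial (take 12/20 of B).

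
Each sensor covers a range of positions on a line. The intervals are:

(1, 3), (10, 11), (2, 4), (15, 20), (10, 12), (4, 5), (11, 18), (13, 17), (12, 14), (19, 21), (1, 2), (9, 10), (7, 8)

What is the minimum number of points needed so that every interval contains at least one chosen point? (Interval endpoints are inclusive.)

Process intervals by earliest right end; each time one isn't hit yet, stab at its right endpoint.
Sorted: [1,2] [1,3] [2,4] [4,5] [7,8] [9,10] [10,11] [10,12] [12,14] [13,17] [11,18] [15,20] [19,21]
{[1,2],[1,3],[2,4]} hit by 2; {[4,5]} hit by 5; {[7,8]} hit by 8; {[9,10],[10,11],[10,12]} hit by 10; {[12,14],[13,17],[11,18]} hit by 14; {[15,20],[19,21]} hit by 20.
Points: 2, 5, 8, 10, 14, 20 (6 total).

6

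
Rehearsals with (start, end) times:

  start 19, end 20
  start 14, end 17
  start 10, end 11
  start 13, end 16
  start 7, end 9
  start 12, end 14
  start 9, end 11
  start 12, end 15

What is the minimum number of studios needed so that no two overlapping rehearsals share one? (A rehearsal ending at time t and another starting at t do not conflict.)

3

The answer is the maximum number of intervals overlapping at any instant.
starts: [7, 9, 10, 12, 12, 13, 14, 19]
ends:   [9, 11, 11, 14, 15, 16, 17, 20]
s7→1 e9→0 s9→1 s10→2 e11→1 e11→0 s12→1 s12→2 s13→3  — peak 3.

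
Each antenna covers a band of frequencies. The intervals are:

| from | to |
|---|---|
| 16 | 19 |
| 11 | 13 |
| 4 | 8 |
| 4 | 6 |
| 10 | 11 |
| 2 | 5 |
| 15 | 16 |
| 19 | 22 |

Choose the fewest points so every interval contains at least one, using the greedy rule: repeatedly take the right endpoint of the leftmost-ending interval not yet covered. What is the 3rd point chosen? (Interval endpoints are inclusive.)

16

By right end: [2,5]  [4,6]  [4,8]  [10,11]  [11,13]  [15,16]  [16,19]  [19,22]
[2,5] uncovered → point at 5; [10,11] uncovered → point at 11; [15,16] uncovered → point at 16; [19,22] uncovered → point at 22.
Points: 5, 11, 16, 22 (4 total).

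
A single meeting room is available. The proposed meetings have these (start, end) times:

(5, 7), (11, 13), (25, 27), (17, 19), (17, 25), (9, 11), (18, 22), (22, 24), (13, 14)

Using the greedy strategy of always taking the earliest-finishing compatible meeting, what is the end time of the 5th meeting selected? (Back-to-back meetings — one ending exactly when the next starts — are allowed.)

19

Sorted by end: (5,7)  (9,11)  (11,13)  (13,14)  (17,19)  (18,22)  (22,24)  (17,25)  (25,27)
take (5,7); take (9,11); take (11,13); take (13,14); take (17,19); take (22,24); take (25,27).
Selected: (5,7) (9,11) (11,13) (13,14) (17,19) (22,24) (25,27)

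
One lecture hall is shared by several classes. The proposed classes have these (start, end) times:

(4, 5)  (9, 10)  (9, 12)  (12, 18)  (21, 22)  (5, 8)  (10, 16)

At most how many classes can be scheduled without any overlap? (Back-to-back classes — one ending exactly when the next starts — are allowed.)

Sort by end time and greedily take each interval whose start is ≥ the last chosen end.
By end time: (4,5), (5,8), (9,10), (9,12), (10,16), (12,18), (21,22).
Pick (4,5); next start ≥ 5 → (5,8); next start ≥ 8 → (9,10); next start ≥ 10 → (10,16); next start ≥ 16 → (21,22).
Selected 5 classes.

5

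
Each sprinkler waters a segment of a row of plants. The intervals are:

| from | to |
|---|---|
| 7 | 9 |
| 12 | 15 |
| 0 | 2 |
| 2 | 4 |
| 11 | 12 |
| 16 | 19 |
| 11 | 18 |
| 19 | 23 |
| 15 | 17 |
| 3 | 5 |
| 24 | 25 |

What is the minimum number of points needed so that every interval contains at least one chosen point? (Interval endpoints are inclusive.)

Sorted: [0,2] [2,4] [3,5] [7,9] [11,12] [12,15] [15,17] [11,18] [16,19] [19,23] [24,25]
{[0,2],[2,4]} hit by 2; {[3,5]} hit by 5; {[7,9]} hit by 9; {[11,12],[12,15]} hit by 12; {[15,17],[11,18],[16,19]} hit by 17; {[19,23]} hit by 23; {[24,25]} hit by 25.
Points: 2, 5, 9, 12, 17, 23, 25 (7 total).

7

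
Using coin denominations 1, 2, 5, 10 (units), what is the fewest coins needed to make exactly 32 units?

4

Use the largest denomination that fits, subtract, and repeat.
32 − 3×10→2 − 1×2→0
Total coins = 3 + 1 = 4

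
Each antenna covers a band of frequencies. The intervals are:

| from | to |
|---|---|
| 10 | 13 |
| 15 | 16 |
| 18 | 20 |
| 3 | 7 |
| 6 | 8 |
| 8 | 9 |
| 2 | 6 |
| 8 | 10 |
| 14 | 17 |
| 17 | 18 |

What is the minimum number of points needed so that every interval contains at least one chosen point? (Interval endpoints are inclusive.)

5

Sort by right endpoint; whenever an interval is uncovered, place a point at its right end.
Sorted: [2,6] [3,7] [6,8] [8,9] [8,10] [10,13] [15,16] [14,17] [17,18] [18,20]
{[2,6],[3,7],[6,8]} hit by 6; {[8,9],[8,10]} hit by 9; {[10,13]} hit by 13; {[15,16],[14,17]} hit by 16; {[17,18],[18,20]} hit by 18.
Points: 6, 9, 13, 16, 18 (5 total).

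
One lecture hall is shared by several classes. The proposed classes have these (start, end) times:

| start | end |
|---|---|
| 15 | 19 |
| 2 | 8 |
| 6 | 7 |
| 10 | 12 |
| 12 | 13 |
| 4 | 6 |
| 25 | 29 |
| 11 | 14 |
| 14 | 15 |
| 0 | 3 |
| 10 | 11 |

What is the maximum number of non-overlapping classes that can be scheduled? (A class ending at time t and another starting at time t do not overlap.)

Sort by end time and greedily take each interval whose start is ≥ the last chosen end.
By end time: (0,3), (4,6), (6,7), (2,8), (10,11), (10,12), (12,13), (11,14), (14,15), (15,19), (25,29).
Pick (0,3); next start ≥ 3 → (4,6); next start ≥ 6 → (6,7); next start ≥ 7 → (10,11); next start ≥ 11 → (12,13); next start ≥ 13 → (14,15); next start ≥ 15 → (15,19); next start ≥ 19 → (25,29).
Selected 8 classes.

8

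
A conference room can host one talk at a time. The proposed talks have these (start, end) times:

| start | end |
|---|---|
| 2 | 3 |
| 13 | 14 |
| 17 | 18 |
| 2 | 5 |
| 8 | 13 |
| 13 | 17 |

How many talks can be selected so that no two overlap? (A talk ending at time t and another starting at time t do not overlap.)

4

Greedy by earliest finish: after sorting by end time, pick each interval compatible with the last pick.
Sorted by end: (2,3)  (2,5)  (8,13)  (13,14)  (13,17)  (17,18)
take (2,3); skip (2,5); take (8,13); take (13,14); take (17,18).
Selected 4 talks.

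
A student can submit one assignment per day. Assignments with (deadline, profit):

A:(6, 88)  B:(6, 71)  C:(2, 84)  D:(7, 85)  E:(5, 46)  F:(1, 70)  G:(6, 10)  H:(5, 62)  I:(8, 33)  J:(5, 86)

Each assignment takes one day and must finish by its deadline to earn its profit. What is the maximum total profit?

Take jobs in profit order; each goes to the latest open slot no later than its deadline.
By profit: A(d6,88), J(d5,86), D(d7,85), C(d2,84), B(d6,71), F(d1,70), H(d5,62), E(d5,46), I(d8,33), G(d6,10)
A→slot 6; J→slot 5; D→slot 7; C→slot 2; B→slot 4; F→slot 1; H→slot 3; E skipped; I→slot 8; G skipped.
Profit = 70 + 84 + 62 + 71 + 86 + 88 + 85 + 33 = 579

579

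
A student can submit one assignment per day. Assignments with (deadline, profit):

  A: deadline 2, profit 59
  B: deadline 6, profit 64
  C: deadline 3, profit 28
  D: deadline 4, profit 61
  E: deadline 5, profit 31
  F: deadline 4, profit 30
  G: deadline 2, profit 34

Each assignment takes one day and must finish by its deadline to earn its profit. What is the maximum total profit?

By profit: B(d6,64), D(d4,61), A(d2,59), G(d2,34), E(d5,31), F(d4,30), C(d3,28)
B→slot 6; D→slot 4; A→slot 2; G→slot 1; E→slot 5; F→slot 3; C skipped.
Profit = 34 + 59 + 30 + 61 + 31 + 64 = 279

279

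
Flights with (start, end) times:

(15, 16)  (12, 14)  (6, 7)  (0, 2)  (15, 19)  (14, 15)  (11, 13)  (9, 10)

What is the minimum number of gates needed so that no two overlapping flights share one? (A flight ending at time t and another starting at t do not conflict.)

starts: [0, 6, 9, 11, 12, 14, 15, 15]
ends:   [2, 7, 10, 13, 14, 15, 16, 19]
s0→1 e2→0 s6→1 e7→0 s9→1 e10→0 s11→1 s12→2  — peak 2.

2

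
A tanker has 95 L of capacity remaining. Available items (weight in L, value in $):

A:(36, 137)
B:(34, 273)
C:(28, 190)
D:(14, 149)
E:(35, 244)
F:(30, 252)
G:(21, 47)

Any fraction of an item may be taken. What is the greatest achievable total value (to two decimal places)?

792.51

Order: D (149/14=10.64) > F (252/30=8.40) > B (273/34=8.03) > E (244/35=6.97) > C (190/28=6.79) > A (137/36=3.81) > G (47/21=2.24)
Fill: take D (14 @ 149) → take F (30 @ 252) → take B (34 @ 273) → take 17/35 of E → 118.51; 95/95 used.
Total value = 792.51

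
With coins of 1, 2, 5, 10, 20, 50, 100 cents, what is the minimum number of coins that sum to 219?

6

Use the largest denomination that fits, subtract, and repeat.
219 = 2×100 + 1×10 + 1×5 + 2×2
Total coins = 2 + 1 + 1 + 2 = 6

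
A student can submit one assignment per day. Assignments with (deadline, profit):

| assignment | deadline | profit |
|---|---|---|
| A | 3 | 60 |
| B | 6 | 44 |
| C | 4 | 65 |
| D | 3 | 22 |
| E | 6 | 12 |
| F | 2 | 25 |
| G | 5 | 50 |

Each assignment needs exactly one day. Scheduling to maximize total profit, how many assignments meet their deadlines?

6

Take jobs in profit order; each goes to the latest open slot no later than its deadline.
By profit: C(d4,65), A(d3,60), G(d5,50), B(d6,44), F(d2,25), D(d3,22), E(d6,12)
C→slot 4; A→slot 3; G→slot 5; B→slot 6; F→slot 2; D→slot 1; E skipped.
6 of 7 scheduled.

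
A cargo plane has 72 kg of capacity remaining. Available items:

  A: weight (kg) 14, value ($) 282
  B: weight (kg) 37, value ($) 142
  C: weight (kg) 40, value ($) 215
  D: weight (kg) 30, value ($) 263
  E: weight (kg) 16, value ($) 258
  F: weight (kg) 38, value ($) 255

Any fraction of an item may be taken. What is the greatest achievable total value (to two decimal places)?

Sort by value per unit weight and fill in that order.
Ratios (sorted): A 20.14, E 16.12, D 8.77, F 6.71, C 5.38, B 3.84
take A (14 @ 282); take E (16 @ 258); take D (30 @ 263); take 12/38 of F → 80.53. Capacity used 72/72.
Total value = 883.53

883.53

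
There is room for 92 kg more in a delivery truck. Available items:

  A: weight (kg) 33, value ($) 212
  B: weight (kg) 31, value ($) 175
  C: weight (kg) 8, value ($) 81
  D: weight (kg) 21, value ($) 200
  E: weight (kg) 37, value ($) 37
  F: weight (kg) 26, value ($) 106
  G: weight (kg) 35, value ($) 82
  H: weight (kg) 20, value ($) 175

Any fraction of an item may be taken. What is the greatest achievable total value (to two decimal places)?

Greedy by value/weight ratio, highest first.
Ratios (sorted): C 10.12, D 9.52, H 8.75, A 6.42, B 5.65, F 4.08, G 2.34, E 1.00
take C (8 @ 81); take D (21 @ 200); take H (20 @ 175); take A (33 @ 212); take 10/31 of B → 56.45. Capacity used 92/92.
Total value = 724.45

724.45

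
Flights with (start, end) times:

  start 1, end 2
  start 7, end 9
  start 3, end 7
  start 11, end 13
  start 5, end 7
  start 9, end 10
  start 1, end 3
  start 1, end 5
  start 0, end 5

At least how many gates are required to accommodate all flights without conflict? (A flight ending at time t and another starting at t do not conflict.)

starts: [0, 1, 1, 1, 3, 5, 7, 9, 11]
ends:   [2, 3, 5, 5, 7, 7, 9, 10, 13]
s0→1 s1→2 s1→3 s1→4  — peak 4.

4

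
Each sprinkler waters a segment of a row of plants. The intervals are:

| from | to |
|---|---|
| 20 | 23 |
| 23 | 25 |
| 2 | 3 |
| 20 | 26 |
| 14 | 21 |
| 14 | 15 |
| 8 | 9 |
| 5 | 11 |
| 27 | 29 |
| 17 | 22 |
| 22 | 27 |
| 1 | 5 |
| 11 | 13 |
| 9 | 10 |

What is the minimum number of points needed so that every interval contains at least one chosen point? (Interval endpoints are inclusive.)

Sorted: [2,3] [1,5] [8,9] [9,10] [5,11] [11,13] [14,15] [14,21] [17,22] [20,23] [23,25] [20,26] [22,27] [27,29]
{[2,3],[1,5]} hit by 3; {[8,9],[9,10],[5,11]} hit by 9; {[11,13]} hit by 13; {[14,15],[14,21]} hit by 15; {[17,22],[20,23]} hit by 22; {[23,25],[20,26],[22,27]} hit by 25; {[27,29]} hit by 29.
Points: 3, 9, 13, 15, 22, 25, 29 (7 total).

7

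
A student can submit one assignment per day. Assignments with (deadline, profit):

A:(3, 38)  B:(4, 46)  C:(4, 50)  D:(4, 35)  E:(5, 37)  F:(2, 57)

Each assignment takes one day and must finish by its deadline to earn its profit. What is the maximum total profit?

Sort by profit descending; place each in the latest free slot ≤ its deadline.
By profit: F(d2,57), C(d4,50), B(d4,46), A(d3,38), E(d5,37), D(d4,35)
F→slot 2; C→slot 4; B→slot 3; A→slot 1; E→slot 5; D skipped.
Profit = 38 + 57 + 46 + 50 + 37 = 228

228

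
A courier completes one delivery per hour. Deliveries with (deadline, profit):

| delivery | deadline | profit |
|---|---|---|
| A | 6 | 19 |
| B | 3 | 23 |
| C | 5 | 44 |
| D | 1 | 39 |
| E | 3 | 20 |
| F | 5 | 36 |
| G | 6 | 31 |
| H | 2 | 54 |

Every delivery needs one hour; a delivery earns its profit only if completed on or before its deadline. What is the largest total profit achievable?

Sort by profit descending; place each in the latest free slot ≤ its deadline.
By profit: H(d2,54), C(d5,44), D(d1,39), F(d5,36), G(d6,31), B(d3,23), E(d3,20), A(d6,19)
H→slot 2; C→slot 5; D→slot 1; F→slot 4; G→slot 6; B→slot 3; E skipped; A skipped.
Profit = 39 + 54 + 23 + 36 + 44 + 31 = 227

227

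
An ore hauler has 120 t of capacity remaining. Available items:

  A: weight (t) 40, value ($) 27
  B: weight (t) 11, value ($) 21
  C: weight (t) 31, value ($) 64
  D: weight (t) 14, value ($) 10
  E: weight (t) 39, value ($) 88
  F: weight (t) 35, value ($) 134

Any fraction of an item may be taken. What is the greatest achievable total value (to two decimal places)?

309.86

Order: F (134/35=3.83) > E (88/39=2.26) > C (64/31=2.06) > B (21/11=1.91) > D (10/14=0.71) > A (27/40=0.68)
Fill: take F (35 @ 134) → take E (39 @ 88) → take C (31 @ 64) → take B (11 @ 21) → take 4/14 of D → 2.86; 120/120 used.
Total value = 309.86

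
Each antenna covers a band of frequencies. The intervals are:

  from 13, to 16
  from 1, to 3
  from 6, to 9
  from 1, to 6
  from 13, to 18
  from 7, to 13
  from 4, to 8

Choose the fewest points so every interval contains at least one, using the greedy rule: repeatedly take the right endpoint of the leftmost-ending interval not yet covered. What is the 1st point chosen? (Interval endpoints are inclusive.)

Process intervals by earliest right end; each time one isn't hit yet, stab at its right endpoint.
Sorted: [1,3] [1,6] [4,8] [6,9] [7,13] [13,16] [13,18]
{[1,3],[1,6]} hit by 3; {[4,8],[6,9],[7,13]} hit by 8; {[13,16],[13,18]} hit by 16.
Points: 3, 8, 16 (3 total).

3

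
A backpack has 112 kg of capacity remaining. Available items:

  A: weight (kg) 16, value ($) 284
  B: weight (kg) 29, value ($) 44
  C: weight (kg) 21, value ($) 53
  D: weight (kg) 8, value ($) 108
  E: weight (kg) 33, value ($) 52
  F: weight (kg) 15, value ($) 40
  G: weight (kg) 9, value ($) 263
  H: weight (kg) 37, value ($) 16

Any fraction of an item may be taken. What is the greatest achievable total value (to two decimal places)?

815.17

Order: G (263/9=29.22) > A (284/16=17.75) > D (108/8=13.50) > F (40/15=2.67) > C (53/21=2.52) > E (52/33=1.58) > B (44/29=1.52) > H (16/37=0.43)
Fill: take G (9 @ 263) → take A (16 @ 284) → take D (8 @ 108) → take F (15 @ 40) → take C (21 @ 53) → take E (33 @ 52) → take 10/29 of B → 15.17; 112/112 used.
Total value = 815.17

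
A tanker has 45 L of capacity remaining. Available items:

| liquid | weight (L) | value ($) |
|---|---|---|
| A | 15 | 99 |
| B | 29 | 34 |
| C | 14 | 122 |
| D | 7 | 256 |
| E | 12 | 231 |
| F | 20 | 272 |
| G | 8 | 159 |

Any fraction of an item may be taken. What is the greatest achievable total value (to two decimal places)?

Sort by value per unit weight and fill in that order.
Ratios (sorted): D 36.57, G 19.88, E 19.25, F 13.60, C 8.71, A 6.60, B 1.17
take D (7 @ 256); take G (8 @ 159); take E (12 @ 231); take 18/20 of F → 244.80. Capacity used 45/45.
Total value = 890.80

890.80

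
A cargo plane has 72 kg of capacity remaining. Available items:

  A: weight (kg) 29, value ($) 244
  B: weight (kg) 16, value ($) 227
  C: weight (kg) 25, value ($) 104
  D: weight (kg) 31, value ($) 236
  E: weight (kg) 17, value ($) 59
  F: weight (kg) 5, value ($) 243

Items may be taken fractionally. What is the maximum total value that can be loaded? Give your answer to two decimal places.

881.48

Ratios (sorted): F 48.60, B 14.19, A 8.41, D 7.61, C 4.16, E 3.47
take F (5 @ 243); take B (16 @ 227); take A (29 @ 244); take 22/31 of D → 167.48. Capacity used 72/72.
Total value = 881.48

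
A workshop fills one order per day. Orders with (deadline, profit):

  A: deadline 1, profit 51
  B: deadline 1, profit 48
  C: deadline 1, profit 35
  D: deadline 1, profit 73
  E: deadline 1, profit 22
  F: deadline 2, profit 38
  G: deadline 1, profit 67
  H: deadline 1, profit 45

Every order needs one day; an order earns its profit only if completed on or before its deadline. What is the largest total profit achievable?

111

Sort by profit descending; place each in the latest free slot ≤ its deadline.
By profit: D(d1,73), G(d1,67), A(d1,51), B(d1,48), H(d1,45), F(d2,38), C(d1,35), E(d1,22)
D→slot 1; G skipped; A skipped; B skipped; H skipped; F→slot 2; C skipped; E skipped.
Profit = 73 + 38 = 111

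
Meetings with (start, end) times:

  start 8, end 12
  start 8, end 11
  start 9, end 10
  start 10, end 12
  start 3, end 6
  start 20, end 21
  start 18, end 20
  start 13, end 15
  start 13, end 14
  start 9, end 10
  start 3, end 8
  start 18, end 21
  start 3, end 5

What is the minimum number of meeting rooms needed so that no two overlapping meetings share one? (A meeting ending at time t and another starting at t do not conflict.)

4

The answer is the maximum number of intervals overlapping at any instant.
Events (time:±→running): 3:+→1 3:+→2 3:+→3 5:-→2 6:-→1 8:-→0 8:+→1 8:+→2 9:+→3 9:+→4 … peak 4.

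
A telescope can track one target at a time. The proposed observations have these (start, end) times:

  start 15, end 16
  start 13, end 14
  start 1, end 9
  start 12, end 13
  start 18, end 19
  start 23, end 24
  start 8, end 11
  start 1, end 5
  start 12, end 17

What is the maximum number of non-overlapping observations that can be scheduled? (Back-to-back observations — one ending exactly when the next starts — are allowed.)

7

Greedy by earliest finish: after sorting by end time, pick each interval compatible with the last pick.
By end time: (1,5), (1,9), (8,11), (12,13), (13,14), (15,16), (12,17), (18,19), (23,24).
Pick (1,5); next start ≥ 5 → (8,11); next start ≥ 11 → (12,13); next start ≥ 13 → (13,14); next start ≥ 14 → (15,16); next start ≥ 16 → (18,19); next start ≥ 19 → (23,24).
Selected 7 observations.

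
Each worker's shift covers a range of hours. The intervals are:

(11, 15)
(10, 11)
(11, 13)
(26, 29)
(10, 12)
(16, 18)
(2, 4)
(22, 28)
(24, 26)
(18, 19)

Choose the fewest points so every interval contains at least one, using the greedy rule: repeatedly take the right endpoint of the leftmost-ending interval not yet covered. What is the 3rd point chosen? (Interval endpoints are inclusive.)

By right end: [2,4]  [10,11]  [10,12]  [11,13]  [11,15]  [16,18]  [18,19]  [24,26]  [22,28]  [26,29]
[2,4] uncovered → point at 4; [10,11] uncovered → point at 11; [16,18] uncovered → point at 18; [24,26] uncovered → point at 26.
Points: 4, 11, 18, 26 (4 total).

18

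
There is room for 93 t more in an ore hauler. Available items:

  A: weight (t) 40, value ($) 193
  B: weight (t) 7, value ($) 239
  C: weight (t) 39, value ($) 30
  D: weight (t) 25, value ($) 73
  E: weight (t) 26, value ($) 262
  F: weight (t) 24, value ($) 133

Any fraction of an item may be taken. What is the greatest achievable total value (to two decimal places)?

807.70

Ratios (sorted): B 34.14, E 10.08, F 5.54, A 4.83, D 2.92, C 0.77
take B (7 @ 239); take E (26 @ 262); take F (24 @ 133); take 36/40 of A → 173.70. Capacity used 93/93.
Total value = 807.70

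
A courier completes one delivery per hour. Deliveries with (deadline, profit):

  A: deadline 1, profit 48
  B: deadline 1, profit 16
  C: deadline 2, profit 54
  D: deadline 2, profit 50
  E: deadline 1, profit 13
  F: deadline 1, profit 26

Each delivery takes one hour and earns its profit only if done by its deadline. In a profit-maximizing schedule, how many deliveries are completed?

By profit: C(d2,54), D(d2,50), A(d1,48), F(d1,26), B(d1,16), E(d1,13)
C→slot 2; D→slot 1; A skipped; F skipped; B skipped; E skipped.
2 of 6 scheduled.

2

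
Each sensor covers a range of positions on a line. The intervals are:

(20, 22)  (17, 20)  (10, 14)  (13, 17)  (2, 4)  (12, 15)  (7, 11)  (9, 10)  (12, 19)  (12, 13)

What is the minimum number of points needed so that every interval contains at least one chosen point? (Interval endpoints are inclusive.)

4

Process intervals by earliest right end; each time one isn't hit yet, stab at its right endpoint.
By right end: [2,4]  [9,10]  [7,11]  [12,13]  [10,14]  [12,15]  [13,17]  [12,19]  [17,20]  [20,22]
[2,4] uncovered → point at 4; [9,10] uncovered → point at 10; [12,13] uncovered → point at 13; [17,20] uncovered → point at 20.
Points: 4, 10, 13, 20 (4 total).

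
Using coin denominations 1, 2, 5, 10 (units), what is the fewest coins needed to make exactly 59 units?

8

Use the largest denomination that fits, subtract, and repeat.
59 − 5×10→9 − 1×5→4 − 2×2→0
Total coins = 5 + 1 + 2 = 8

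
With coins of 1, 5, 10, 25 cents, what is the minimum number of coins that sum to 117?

8

Use the largest denomination that fits, subtract, and repeat.
117 = 4×25 + 1×10 + 1×5 + 2×1
Total coins = 4 + 1 + 1 + 2 = 8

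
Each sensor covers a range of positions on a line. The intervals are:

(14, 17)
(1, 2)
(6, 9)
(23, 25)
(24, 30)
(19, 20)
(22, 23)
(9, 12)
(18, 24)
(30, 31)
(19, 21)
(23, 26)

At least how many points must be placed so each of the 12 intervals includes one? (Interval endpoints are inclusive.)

Process intervals by earliest right end; each time one isn't hit yet, stab at its right endpoint.
Sorted: [1,2] [6,9] [9,12] [14,17] [19,20] [19,21] [22,23] [18,24] [23,25] [23,26] [24,30] [30,31]
{[1,2]} hit by 2; {[6,9],[9,12]} hit by 9; {[14,17]} hit by 17; {[19,20],[19,21]} hit by 20; {[22,23],[18,24],[23,25],[23,26]} hit by 23; {[24,30],[30,31]} hit by 30.
Points: 2, 9, 17, 20, 23, 30 (6 total).

6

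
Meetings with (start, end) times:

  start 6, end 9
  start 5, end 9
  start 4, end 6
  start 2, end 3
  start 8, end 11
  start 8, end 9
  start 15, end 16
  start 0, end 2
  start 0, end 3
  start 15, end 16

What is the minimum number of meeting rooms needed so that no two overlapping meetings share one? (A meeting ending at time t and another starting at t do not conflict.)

The answer is the maximum number of intervals overlapping at any instant.
starts: [0, 0, 2, 4, 5, 6, 8, 8, 15, 15]
ends:   [2, 3, 3, 6, 9, 9, 9, 11, 16, 16]
s0→1 s0→2 e2→1 s2→2 e3→1 e3→0 s4→1 s5→2 e6→1 s6→2 s8→3 s8→4  — peak 4.

4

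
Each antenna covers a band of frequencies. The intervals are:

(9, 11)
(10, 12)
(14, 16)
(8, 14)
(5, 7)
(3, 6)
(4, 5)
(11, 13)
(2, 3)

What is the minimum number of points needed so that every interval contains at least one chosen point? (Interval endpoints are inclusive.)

Process intervals by earliest right end; each time one isn't hit yet, stab at its right endpoint.
By right end: [2,3]  [4,5]  [3,6]  [5,7]  [9,11]  [10,12]  [11,13]  [8,14]  [14,16]
[2,3] uncovered → point at 3; [4,5] uncovered → point at 5; [9,11] uncovered → point at 11; [14,16] uncovered → point at 16.
Points: 3, 5, 11, 16 (4 total).

4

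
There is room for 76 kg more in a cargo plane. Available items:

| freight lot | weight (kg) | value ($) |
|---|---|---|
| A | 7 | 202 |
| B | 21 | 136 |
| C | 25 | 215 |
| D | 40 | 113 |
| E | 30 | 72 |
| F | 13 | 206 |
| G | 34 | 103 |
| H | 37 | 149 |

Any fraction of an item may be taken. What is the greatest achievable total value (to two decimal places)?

799.27

Sort by value per unit weight and fill in that order.
Order: A (202/7=28.86) > F (206/13=15.85) > C (215/25=8.60) > B (136/21=6.48) > H (149/37=4.03) > G (103/34=3.03) > D (113/40=2.83) > E (72/30=2.40)
Fill: take A (7 @ 202) → take F (13 @ 206) → take C (25 @ 215) → take B (21 @ 136) → take 10/37 of H → 40.27; 76/76 used.
Total value = 799.27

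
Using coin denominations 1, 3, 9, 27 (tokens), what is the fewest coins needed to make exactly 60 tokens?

4

60 = 2×27 + 2×3
Total coins = 2 + 2 = 4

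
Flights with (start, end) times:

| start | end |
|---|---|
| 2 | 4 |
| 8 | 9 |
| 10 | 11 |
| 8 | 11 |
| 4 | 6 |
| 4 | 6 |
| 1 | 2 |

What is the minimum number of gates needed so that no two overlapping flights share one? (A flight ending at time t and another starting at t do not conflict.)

2

The answer is the maximum number of intervals overlapping at any instant.
Events (time:±→running): 1:+→1 2:-→0 2:+→1 4:-→0 4:+→1 4:+→2 … peak 2.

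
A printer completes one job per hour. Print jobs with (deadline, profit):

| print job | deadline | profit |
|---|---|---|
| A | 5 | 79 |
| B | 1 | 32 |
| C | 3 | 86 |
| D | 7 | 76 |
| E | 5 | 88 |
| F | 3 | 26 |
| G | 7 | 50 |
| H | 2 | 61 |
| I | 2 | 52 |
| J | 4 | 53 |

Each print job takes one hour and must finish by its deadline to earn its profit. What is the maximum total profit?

Take jobs in profit order; each goes to the latest open slot no later than its deadline.
By profit: E(d5,88), C(d3,86), A(d5,79), D(d7,76), H(d2,61), J(d4,53), I(d2,52), G(d7,50), B(d1,32), F(d3,26)
E→slot 5; C→slot 3; A→slot 4; D→slot 7; H→slot 2; J→slot 1; I skipped; G→slot 6; B skipped; F skipped.
Profit = 53 + 61 + 86 + 79 + 88 + 50 + 76 = 493

493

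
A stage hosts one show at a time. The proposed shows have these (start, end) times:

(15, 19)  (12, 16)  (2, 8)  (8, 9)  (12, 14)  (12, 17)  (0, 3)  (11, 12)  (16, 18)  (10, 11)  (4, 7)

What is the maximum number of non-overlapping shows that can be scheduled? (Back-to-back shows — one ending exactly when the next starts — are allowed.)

7

Greedy by earliest finish: after sorting by end time, pick each interval compatible with the last pick.
By end time: (0,3), (4,7), (2,8), (8,9), (10,11), (11,12), (12,14), (12,16), (12,17), (16,18), (15,19).
Pick (0,3); next start ≥ 3 → (4,7); next start ≥ 7 → (8,9); next start ≥ 9 → (10,11); next start ≥ 11 → (11,12); next start ≥ 12 → (12,14); next start ≥ 14 → (16,18).
Selected 7 shows.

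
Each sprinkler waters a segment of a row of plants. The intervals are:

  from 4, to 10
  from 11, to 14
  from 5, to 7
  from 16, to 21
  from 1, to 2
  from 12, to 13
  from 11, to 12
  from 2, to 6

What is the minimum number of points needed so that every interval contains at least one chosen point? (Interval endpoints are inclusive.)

4

Sort by right endpoint; whenever an interval is uncovered, place a point at its right end.
By right end: [1,2]  [2,6]  [5,7]  [4,10]  [11,12]  [12,13]  [11,14]  [16,21]
[1,2] uncovered → point at 2; [5,7] uncovered → point at 7; [11,12] uncovered → point at 12; [16,21] uncovered → point at 21.
Points: 2, 7, 12, 21 (4 total).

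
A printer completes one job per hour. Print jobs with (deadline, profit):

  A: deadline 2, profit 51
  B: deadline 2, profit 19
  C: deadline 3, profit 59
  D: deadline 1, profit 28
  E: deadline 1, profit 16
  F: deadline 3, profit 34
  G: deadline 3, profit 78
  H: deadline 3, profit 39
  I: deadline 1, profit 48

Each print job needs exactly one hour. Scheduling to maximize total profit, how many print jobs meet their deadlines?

Sort by profit descending; place each in the latest free slot ≤ its deadline.
Profit order: G=78 C=59 A=51 I=48 H=39 F=34 D=28 B=19 E=16
Assign: G→slot 3, C→slot 2, A→slot 1, I skipped, H skipped, F skipped, D skipped, B skipped, E skipped.
Slots: [1:A] [2:C] [3:G]
3 of 9 scheduled.

3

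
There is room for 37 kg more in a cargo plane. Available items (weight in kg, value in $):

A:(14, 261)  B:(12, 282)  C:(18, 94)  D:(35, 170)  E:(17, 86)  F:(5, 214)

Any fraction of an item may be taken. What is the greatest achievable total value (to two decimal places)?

788.33

Greedy by value/weight ratio, highest first.
Ratios (sorted): F 42.80, B 23.50, A 18.64, C 5.22, E 5.06, D 4.86
take F (5 @ 214); take B (12 @ 282); take A (14 @ 261); take 6/18 of C → 31.33. Capacity used 37/37.
Total value = 788.33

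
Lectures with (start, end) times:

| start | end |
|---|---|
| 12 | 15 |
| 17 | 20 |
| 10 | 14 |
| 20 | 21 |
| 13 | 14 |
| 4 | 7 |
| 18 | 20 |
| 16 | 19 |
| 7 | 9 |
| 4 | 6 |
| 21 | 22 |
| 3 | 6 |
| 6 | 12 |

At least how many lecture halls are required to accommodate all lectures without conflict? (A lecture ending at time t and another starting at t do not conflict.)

3

Count concurrent intervals with a sweep; the peak is the room count.
starts: [3, 4, 4, 6, 7, 10, 12, 13, 16, 17, 18, 20, 21]
ends:   [6, 6, 7, 9, 12, 14, 14, 15, 19, 20, 20, 21, 22]
s3→1 s4→2 s4→3  — peak 3.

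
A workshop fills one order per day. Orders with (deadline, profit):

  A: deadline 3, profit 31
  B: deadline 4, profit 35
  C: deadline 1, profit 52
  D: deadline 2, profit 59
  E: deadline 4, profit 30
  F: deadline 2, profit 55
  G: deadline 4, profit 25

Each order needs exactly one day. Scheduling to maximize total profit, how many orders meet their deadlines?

Sort by profit descending; place each in the latest free slot ≤ its deadline.
By profit: D(d2,59), F(d2,55), C(d1,52), B(d4,35), A(d3,31), E(d4,30), G(d4,25)
D→slot 2; F→slot 1; C skipped; B→slot 4; A→slot 3; E skipped; G skipped.
4 of 7 scheduled.

4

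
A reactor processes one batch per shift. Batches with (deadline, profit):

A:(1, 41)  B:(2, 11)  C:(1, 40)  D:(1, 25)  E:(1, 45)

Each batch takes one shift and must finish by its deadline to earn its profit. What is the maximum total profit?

Profit order: E=45 A=41 C=40 D=25 B=11
Assign: E→slot 1, A skipped, C skipped, D skipped, B→slot 2.
Slots: [1:E] [2:B]
Profit = 45 + 11 = 56

56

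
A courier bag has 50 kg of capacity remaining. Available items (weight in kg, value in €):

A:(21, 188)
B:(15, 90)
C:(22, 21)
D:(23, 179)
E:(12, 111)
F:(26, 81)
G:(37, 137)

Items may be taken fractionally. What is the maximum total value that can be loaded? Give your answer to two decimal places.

Sort by value per unit weight and fill in that order.
Order: E (111/12=9.25) > A (188/21=8.95) > D (179/23=7.78) > B (90/15=6.00) > G (137/37=3.70) > F (81/26=3.12) > C (21/22=0.95)
Fill: take E (12 @ 111) → take A (21 @ 188) → take 17/23 of D → 132.30; 50/50 used.
Total value = 431.30

431.30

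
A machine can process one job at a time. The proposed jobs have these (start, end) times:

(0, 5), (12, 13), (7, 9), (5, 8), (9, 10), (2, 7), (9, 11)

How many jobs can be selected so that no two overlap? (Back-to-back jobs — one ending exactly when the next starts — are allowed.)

Sort by end time and greedily take each interval whose start is ≥ the last chosen end.
By end time: (0,5), (2,7), (5,8), (7,9), (9,10), (9,11), (12,13).
Pick (0,5); next start ≥ 5 → (5,8); next start ≥ 8 → (9,10); next start ≥ 10 → (12,13).
Selected 4 jobs.

4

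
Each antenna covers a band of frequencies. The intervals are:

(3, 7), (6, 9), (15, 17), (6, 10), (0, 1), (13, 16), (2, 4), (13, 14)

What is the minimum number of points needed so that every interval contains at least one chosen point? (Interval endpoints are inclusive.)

5

Sort by right endpoint; whenever an interval is uncovered, place a point at its right end.
Sorted: [0,1] [2,4] [3,7] [6,9] [6,10] [13,14] [13,16] [15,17]
{[0,1]} hit by 1; {[2,4],[3,7]} hit by 4; {[6,9],[6,10]} hit by 9; {[13,14],[13,16]} hit by 14; {[15,17]} hit by 17.
Points: 1, 4, 9, 14, 17 (5 total).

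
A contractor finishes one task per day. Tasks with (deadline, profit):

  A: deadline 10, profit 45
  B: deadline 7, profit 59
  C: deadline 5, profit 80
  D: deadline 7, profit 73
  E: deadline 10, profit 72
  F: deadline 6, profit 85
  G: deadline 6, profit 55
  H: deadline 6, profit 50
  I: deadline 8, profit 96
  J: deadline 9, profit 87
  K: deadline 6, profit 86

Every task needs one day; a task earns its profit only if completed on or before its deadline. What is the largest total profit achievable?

743

Take jobs in profit order; each goes to the latest open slot no later than its deadline.
Profit order: I=96 J=87 K=86 F=85 C=80 D=73 E=72 B=59 G=55 H=50 A=45
Assign: I→slot 8, J→slot 9, K→slot 6, F→slot 5, C→slot 4, D→slot 7, E→slot 10, B→slot 3, G→slot 2, H→slot 1, A skipped.
Slots: [1:H] [2:G] [3:B] [4:C] [5:F] [6:K] [7:D] [8:I] [9:J] [10:E]
Profit = 50 + 55 + 59 + 80 + 85 + 86 + 73 + 96 + 87 + 72 = 743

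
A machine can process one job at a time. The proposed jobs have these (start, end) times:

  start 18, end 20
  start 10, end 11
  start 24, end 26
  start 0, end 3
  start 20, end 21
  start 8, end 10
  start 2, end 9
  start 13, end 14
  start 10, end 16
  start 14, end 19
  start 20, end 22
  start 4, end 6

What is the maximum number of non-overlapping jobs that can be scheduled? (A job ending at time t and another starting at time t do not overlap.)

Order by finish time; keep every interval that doesn't clash with the previous kept one.
By end time: (0,3), (4,6), (2,9), (8,10), (10,11), (13,14), (10,16), (14,19), (18,20), (20,21), (20,22), (24,26).
Pick (0,3); next start ≥ 3 → (4,6); next start ≥ 6 → (8,10); next start ≥ 10 → (10,11); next start ≥ 11 → (13,14); next start ≥ 14 → (14,19); next start ≥ 19 → (20,21); next start ≥ 21 → (24,26).
Selected 8 jobs.

8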